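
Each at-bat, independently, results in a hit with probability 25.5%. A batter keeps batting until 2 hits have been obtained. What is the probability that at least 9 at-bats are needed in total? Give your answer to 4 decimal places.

Needing more than 8 at-bats ⇔ fewer than 2 successes in the first 8. With X ~ Binomial(8, 0.255), P(Y > 8) = P(X ≤ 1).
  k=0: C(8,0)·0.255^0·0.745^8 = 0.094896
  k=1: C(8,1)·0.255^1·0.745^7 = 0.259851
P(X ≤ 1) = 0.354747

0.3547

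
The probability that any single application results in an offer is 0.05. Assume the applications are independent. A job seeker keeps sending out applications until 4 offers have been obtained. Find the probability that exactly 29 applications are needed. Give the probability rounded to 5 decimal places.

Y = trial on which the fourth success occurs; negative binomial, r=4, p=0.05.
P(Y=29) = C(28,3) · p^4 · (1−p)^25
= 3276 · 6.25e-06 · 0.27739 = 0.0056796

0.00568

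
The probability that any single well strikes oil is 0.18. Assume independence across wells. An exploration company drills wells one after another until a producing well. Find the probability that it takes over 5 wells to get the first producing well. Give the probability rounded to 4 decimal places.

Y = number of wells to the first success; geometric, p = 0.18.
P(Y > 5) = P(first 5 all fail) = (1−p)^5 = 0.370740

0.3707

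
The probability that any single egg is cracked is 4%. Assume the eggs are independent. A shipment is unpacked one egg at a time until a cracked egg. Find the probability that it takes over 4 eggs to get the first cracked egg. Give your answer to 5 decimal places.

Y = number of eggs to the first success; geometric, p = 0.04.
P(Y > 4) = P(first 4 all fail) = (1−p)^4 = 0.8493466

0.84935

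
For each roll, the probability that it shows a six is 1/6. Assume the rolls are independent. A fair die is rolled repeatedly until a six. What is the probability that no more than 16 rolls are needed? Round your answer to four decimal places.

0.9459

Y = number of rolls to the first success; geometric, p = 0.166667.
P(Y ≤ 16) = 1 − (1−p)^16 = 1 − 0.054088 = 0.945912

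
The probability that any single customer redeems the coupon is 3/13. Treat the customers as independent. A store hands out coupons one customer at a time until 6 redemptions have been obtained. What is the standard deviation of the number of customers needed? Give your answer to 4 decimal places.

Y = total customers until the sixth success; negative binomial with r=6, p=0.230769.
SD(Y) = √[r(1−p)/p²] = √(86.666667) = 9.309493

9.3095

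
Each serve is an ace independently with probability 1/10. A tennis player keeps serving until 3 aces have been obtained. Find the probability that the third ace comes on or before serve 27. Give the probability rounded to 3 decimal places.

0.515

Finishing within 27 serves ⇔ at least 3 successes in the first 27. With X ~ Binomial(27, 0.10), P(Y ≤ 27) = 1 − P(X ≤ 2).
  k=0: C(27,0)·0.10^0·0.90^27 = 0.05815
  k=1: C(27,1)·0.10^1·0.90^26 = 0.17445
  k=2: C(27,2)·0.10^2·0.90^25 = 0.25198
1 − 0.48458 = 0.51542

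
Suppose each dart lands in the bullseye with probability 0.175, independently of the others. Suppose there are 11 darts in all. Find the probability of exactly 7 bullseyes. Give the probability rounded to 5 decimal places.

0.00077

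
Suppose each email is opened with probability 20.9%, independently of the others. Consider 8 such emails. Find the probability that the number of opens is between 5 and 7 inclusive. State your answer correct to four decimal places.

0.0126

X ~ Binomial(8, 0.209); P(5 ≤ X ≤ 7) = Σ C(8,k) p^k (1−p)^(8−k) over k:
  k=5: C(8,5)·0.209^5·0.791^3 = 0.011052
  k=6: C(8,6)·0.209^6·0.791^2 = 0.001460
  k=7: C(8,7)·0.209^7·0.791^1 = 0.000110
Total = 0.012623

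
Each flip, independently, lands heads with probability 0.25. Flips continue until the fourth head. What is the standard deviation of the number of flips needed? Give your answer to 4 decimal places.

Y = total flips until the fourth success; negative binomial with r=4, p=0.25.
SD(Y) = √[r(1−p)/p²] = √(48.000000) = 6.928203

6.9282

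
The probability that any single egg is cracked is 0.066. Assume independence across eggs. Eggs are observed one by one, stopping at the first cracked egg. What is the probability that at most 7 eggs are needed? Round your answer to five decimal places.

Y = number of eggs to the first success; geometric, p = 0.066.
P(Y ≤ 7) = 1 − (1−p)^7 = 1 − 0.6200520 = 0.3799480

0.37995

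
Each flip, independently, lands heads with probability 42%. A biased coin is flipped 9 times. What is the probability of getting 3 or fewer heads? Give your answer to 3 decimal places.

X ~ Binomial(9, 0.42); P(X ≤ 3) = Σ C(9,k) p^k (1−p)^(9−k) over k:
  k=0: C(9,0)·0.42^0·0.58^9 = 0.00743
  k=1: C(9,1)·0.42^1·0.58^8 = 0.04841
  k=2: C(9,2)·0.42^2·0.58^7 = 0.14022
  k=3: C(9,3)·0.42^3·0.58^6 = 0.23692
Total = 0.43297

0.433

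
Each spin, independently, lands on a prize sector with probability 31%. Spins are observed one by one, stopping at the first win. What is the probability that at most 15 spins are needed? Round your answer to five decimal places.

0.99617

Y = number of spins to the first success; geometric, p = 0.31.
P(Y ≤ 15) = 1 − (1−p)^15 = 1 − 0.0038259 = 0.9961741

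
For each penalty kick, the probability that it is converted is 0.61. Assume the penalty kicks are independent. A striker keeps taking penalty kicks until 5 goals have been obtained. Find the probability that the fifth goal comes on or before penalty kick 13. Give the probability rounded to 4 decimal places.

Finishing within 13 penalty kicks ⇔ at least 5 successes in the first 13. With X ~ Binomial(13, 0.61), P(Y ≤ 13) = 1 − P(X ≤ 4).
  k=0: C(13,0)·0.61^0·0.39^13 = 0.000005
  k=1: C(13,1)·0.61^1·0.39^12 = 0.000098
  k=2: C(13,2)·0.61^2·0.39^11 = 0.000921
  k=3: C(13,3)·0.61^3·0.39^10 = 0.005284
  k=4: C(13,4)·0.61^4·0.39^9 = 0.020664
1 − 0.026973 = 0.973027

0.9730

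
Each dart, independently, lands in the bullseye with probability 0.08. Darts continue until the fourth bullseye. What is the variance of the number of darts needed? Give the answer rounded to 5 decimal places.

575.00000

Y = total darts until the fourth success; negative binomial with r=4, p=0.08.
Var(Y) = r(1−p)/p² = 4·0.92 / 0.08² = 575.0000000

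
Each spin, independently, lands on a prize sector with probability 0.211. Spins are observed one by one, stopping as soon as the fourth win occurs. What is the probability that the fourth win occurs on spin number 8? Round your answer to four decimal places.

Y = trial on which the fourth success occurs; negative binomial, r=4, p=0.211.
P(Y=8) = C(7,3) · p^4 · (1−p)^4
= 35 · 0.0019821 · 0.38753 = 0.026885

0.0269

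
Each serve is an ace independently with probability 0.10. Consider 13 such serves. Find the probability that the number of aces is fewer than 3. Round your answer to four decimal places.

0.8661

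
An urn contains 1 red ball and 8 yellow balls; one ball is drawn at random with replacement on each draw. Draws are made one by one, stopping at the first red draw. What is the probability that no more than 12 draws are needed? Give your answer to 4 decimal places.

Y = number of draws to the first success; geometric, p = 0.111111.
P(Y ≤ 12) = 1 − (1−p)^12 = 1 − 0.243315 = 0.756685

0.7567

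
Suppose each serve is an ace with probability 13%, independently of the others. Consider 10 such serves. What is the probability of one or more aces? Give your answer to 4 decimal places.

0.7516

P(at least one) = 1 − P(none) = 1 − (1 − 0.13)^10
= 1 − 0.248423 = 0.751577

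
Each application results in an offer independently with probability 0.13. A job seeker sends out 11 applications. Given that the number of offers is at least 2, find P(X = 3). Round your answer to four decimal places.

X ~ Binomial(11, 0.13). Want P(X=3 | X≥2) = P(X=3) / P(X≥2).
P(X=3) = C(11,3)·0.13^3·0.87^8 = 0.118978
P(X≥2) = 1 − 0.216128 − 0.355245 = 0.428626
Ratio = 0.118978 / 0.428626 = 0.277581

0.2776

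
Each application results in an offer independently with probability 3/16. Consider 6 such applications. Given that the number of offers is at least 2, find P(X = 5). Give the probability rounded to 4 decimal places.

0.0036

X ~ Binomial(6, 0.1875). Want P(X=5 | X≥2) = P(X=5) / P(X≥2).
P(X=5) = C(6,5)·0.1875^5·0.8125^1 = 0.001130
P(X≥2) = 1 − 0.287700 − 0.398354 = 0.313946
Ratio = 0.001130 / 0.313946 = 0.003599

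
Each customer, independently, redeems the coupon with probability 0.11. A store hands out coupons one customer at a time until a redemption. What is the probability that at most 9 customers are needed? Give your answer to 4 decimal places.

Y = number of customers to the first success; geometric, p = 0.11.
P(Y ≤ 9) = 1 − (1−p)^9 = 1 − 0.350356 = 0.649644

0.6496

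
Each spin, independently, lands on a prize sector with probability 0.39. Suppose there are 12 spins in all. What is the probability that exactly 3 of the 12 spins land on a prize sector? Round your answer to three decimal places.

X ~ Binomial(n=12, p=0.39).
P(X=3) = C(12,3) · p^3 · (1−p)^9
= 220 · 0.059319 · 0.011694 = 0.15261

0.153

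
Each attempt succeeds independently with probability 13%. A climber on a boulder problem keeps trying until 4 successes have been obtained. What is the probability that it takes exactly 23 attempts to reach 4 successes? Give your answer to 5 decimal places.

0.03120

Y = trial on which the fourth success occurs; negative binomial, r=4, p=0.13.
P(Y=23) = C(22,3) · p^4 · (1−p)^19
= 1540 · 0.00028561 · 0.070936 = 0.0312004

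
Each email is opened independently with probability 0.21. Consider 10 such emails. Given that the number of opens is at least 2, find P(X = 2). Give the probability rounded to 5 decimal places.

X ~ Binomial(10, 0.21). Want P(X=2 | X≥2) = P(X=2) / P(X≥2).
P(X=2) = C(10,2)·0.21^2·0.79^8 = 0.3010702
P(X≥2) = 1 − 0.0946828 − 0.2516884 = 0.6536289
Ratio = 0.3010702 / 0.6536289 = 0.4606134

0.46061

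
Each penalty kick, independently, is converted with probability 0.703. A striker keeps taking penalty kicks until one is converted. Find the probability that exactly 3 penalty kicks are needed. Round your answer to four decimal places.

0.0620

Geometric (trials to first success), p = 0.703.
P(Y = 3) = (1−p)^2 · p = 0.088209 · 0.703 = 0.062011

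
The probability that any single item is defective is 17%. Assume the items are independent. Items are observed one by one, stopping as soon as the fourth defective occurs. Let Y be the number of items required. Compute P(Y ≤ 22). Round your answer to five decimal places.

0.52850

Finishing within 22 items ⇔ at least 4 successes in the first 22. With X ~ Binomial(22, 0.17), P(Y ≤ 22) = 1 − P(X ≤ 3).
  k=0: C(22,0)·0.17^0·0.83^22 = 0.0165851
  k=1: C(22,1)·0.17^1·0.83^21 = 0.0747328
  k=2: C(22,2)·0.17^2·0.83^20 = 0.1607206
  k=3: C(22,3)·0.17^3·0.83^19 = 0.2194579
1 − 0.4714965 = 0.5285035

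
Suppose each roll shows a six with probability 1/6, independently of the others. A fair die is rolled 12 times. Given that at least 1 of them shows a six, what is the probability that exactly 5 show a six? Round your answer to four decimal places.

X ~ Binomial(12, 0.166667). Want P(X=5 | X≥1) = P(X=5) / P(X≥1).
P(X=5) = C(12,5)·0.166667^5·0.833333^7 = 0.028425
P(X≥1) = 1 − 0.112157 = 0.887843
Ratio = 0.028425 / 0.887843 = 0.032016

0.0320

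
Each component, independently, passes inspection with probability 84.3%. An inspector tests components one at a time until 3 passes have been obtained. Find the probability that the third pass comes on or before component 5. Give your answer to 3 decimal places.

0.970

Finishing within 5 components ⇔ at least 3 successes in the first 5. With X ~ Binomial(5, 0.843), P(Y ≤ 5) = 1 − P(X ≤ 2).
  k=0: C(5,0)·0.843^0·0.157^5 = 0.00010
  k=1: C(5,1)·0.843^1·0.157^4 = 0.00256
  k=2: C(5,2)·0.843^2·0.157^3 = 0.02750
1 − 0.03016 = 0.96984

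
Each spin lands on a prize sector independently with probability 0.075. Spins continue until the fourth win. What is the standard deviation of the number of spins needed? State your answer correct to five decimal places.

25.64718

Y = total spins until the fourth success; negative binomial with r=4, p=0.075.
SD(Y) = √[r(1−p)/p²] = √(657.7777778) = 25.6471787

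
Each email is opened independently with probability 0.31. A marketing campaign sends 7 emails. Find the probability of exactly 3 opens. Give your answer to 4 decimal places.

0.2363

X ~ Binomial(n=7, p=0.31).
P(X=3) = C(7,3) · p^3 · (1−p)^4
= 35 · 0.029791 · 0.22667 = 0.236347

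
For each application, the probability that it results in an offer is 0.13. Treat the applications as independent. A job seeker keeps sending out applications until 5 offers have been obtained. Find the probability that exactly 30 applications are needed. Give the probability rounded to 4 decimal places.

0.0271

Y = trial on which the fifth success occurs; negative binomial, r=5, p=0.13.
P(Y=30) = C(29,4) · p^5 · (1−p)^25
= 23751 · 3.7129e-05 · 0.03076 = 0.027126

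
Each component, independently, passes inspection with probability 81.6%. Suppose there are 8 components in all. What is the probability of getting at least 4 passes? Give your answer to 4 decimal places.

0.9928

X ~ Binomial(8, 0.816); P(X ≥ 4) = Σ C(8,k) p^k (1−p)^(8−k) over k:
  k=4: C(8,4)·0.816^4·0.184^4 = 0.035574
  k=5: C(8,5)·0.816^5·0.184^3 = 0.126210
  k=6: C(8,6)·0.816^6·0.184^2 = 0.279856
  k=7: C(8,7)·0.816^7·0.184^1 = 0.354600
  k=8: C(8,8)·0.816^8·0.184^0 = 0.196572
Total = 0.992811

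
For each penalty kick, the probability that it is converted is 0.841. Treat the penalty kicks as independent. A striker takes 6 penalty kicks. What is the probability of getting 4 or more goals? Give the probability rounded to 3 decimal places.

0.945

X ~ Binomial(6, 0.841); P(X ≥ 4) = Σ C(6,k) p^k (1−p)^(6−k) over k:
  k=4: C(6,4)·0.841^4·0.159^2 = 0.18970
  k=5: C(6,5)·0.841^5·0.159^1 = 0.40135
  k=6: C(6,6)·0.841^6·0.159^0 = 0.35381
Total = 0.94487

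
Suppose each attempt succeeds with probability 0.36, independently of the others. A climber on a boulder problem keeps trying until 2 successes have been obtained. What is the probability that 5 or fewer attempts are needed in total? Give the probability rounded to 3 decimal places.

0.591

Finishing within 5 attempts ⇔ at least 2 successes in the first 5. With X ~ Binomial(5, 0.36), P(Y ≤ 5) = 1 − P(X ≤ 1).
  k=0: C(5,0)·0.36^0·0.64^5 = 0.10737
  k=1: C(5,1)·0.36^1·0.64^4 = 0.30199
1 − 0.40936 = 0.59064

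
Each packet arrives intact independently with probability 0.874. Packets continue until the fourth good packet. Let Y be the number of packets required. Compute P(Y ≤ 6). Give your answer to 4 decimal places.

0.9702

Finishing within 6 packets ⇔ at least 4 successes in the first 6. With X ~ Binomial(6, 0.874), P(Y ≤ 6) = 1 − P(X ≤ 3).
  k=0: C(6,0)·0.874^0·0.126^6 = 0.000004
  k=1: C(6,1)·0.874^1·0.126^5 = 0.000167
  k=2: C(6,2)·0.874^2·0.126^4 = 0.002888
  k=3: C(6,3)·0.874^3·0.126^3 = 0.026710
1 − 0.029769 = 0.970231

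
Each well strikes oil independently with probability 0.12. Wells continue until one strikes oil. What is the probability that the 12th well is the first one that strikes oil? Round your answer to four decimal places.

0.0294

Geometric (trials to first success), p = 0.12.
P(Y = 12) = (1−p)^11 · p = 0.24508 · 0.12 = 0.029410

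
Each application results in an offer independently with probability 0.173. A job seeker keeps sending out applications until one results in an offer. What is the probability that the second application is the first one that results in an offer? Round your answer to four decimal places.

0.1431

Geometric (trials to first success), p = 0.173.
P(Y = 2) = (1−p)^1 · p = 0.827 · 0.173 = 0.143071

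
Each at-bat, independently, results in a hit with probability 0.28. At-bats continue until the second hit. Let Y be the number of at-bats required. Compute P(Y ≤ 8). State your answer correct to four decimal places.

Finishing within 8 at-bats ⇔ at least 2 successes in the first 8. With X ~ Binomial(8, 0.28), P(Y ≤ 8) = 1 − P(X ≤ 1).
  k=0: C(8,0)·0.28^0·0.72^8 = 0.072220
  k=1: C(8,1)·0.28^1·0.72^7 = 0.224686
1 − 0.296906 = 0.703094

0.7031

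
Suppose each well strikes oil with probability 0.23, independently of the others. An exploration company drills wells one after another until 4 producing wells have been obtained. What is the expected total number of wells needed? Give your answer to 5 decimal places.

Y = total wells until the fourth success; negative binomial with r=4, p=0.23.
E[Y] = r / p = 4 / 0.23 = 17.3913043

17.39130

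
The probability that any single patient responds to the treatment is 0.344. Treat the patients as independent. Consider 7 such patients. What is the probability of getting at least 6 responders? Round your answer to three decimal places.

X ~ Binomial(7, 0.344); P(X ≥ 6) = Σ C(7,k) p^k (1−p)^(7−k) over k:
  k=6: C(7,6)·0.344^6·0.656^1 = 0.00761
  k=7: C(7,7)·0.344^7·0.656^0 = 0.00057
Total = 0.00818

0.008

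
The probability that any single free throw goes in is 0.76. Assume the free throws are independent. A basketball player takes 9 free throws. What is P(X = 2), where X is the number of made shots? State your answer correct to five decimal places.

X ~ Binomial(n=9, p=0.76).
P(X=2) = C(9,2) · p^2 · (1−p)^7
= 36 · 0.5776 · 4.5865e-05 = 0.0009537

0.00095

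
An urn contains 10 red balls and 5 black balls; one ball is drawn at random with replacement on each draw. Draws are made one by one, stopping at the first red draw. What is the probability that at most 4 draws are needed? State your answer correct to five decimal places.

Y = number of draws to the first success; geometric, p = 0.666667.
P(Y ≤ 4) = 1 − (1−p)^4 = 1 − 0.0123457 = 0.9876543

0.98765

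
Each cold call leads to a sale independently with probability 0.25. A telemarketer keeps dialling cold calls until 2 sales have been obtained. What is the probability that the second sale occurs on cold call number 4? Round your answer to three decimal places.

0.105

Y = trial on which the second success occurs; negative binomial, r=2, p=0.25.
P(Y=4) = C(3,1) · p^2 · (1−p)^2
= 3 · 0.0625 · 0.5625 = 0.10547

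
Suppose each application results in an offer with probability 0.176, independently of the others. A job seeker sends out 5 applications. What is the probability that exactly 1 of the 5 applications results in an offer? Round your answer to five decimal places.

0.40569

X ~ Binomial(n=5, p=0.176).
P(X=1) = C(5,1) · p^1 · (1−p)^4
= 5 · 0.176 · 0.46101 = 0.4056874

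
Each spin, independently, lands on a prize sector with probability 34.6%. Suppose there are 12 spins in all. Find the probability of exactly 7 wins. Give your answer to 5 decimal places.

X ~ Binomial(n=12, p=0.346).
P(X=7) = C(12,7) · p^7 · (1−p)^5
= 792 · 0.00059365 · 0.11964 = 0.0562531

0.05625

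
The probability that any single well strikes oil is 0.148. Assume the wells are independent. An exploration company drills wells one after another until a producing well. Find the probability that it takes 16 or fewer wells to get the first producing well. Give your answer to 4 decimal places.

0.9229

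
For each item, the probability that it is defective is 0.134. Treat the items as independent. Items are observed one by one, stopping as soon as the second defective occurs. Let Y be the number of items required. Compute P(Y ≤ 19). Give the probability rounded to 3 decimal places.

0.744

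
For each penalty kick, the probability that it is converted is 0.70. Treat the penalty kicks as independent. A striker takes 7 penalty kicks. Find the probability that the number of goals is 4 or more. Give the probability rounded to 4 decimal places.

0.8740

X ~ Binomial(7, 0.70); P(X ≥ 4) = Σ C(7,k) p^k (1−p)^(7−k) over k:
  k=4: C(7,4)·0.70^4·0.30^3 = 0.226894
  k=5: C(7,5)·0.70^5·0.30^2 = 0.317652
  k=6: C(7,6)·0.70^6·0.30^1 = 0.247063
  k=7: C(7,7)·0.70^7·0.30^0 = 0.082354
Total = 0.873964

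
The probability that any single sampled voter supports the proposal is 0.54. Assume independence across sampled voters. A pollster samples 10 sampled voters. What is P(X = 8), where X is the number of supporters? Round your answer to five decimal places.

0.06885

X ~ Binomial(n=10, p=0.54).
P(X=8) = C(10,8) · p^8 · (1−p)^2
= 45 · 0.0072302 · 0.2116 = 0.0688459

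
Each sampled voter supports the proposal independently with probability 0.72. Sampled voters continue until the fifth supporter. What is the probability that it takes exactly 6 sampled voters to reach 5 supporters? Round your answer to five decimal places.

0.27089

Y = trial on which the fifth success occurs; negative binomial, r=5, p=0.72.
P(Y=6) = C(5,4) · p^5 · (1−p)^1
= 5 · 0.19349 · 0.28 = 0.2708885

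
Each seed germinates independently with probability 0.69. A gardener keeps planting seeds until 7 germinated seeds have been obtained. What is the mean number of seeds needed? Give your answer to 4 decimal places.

10.1449

Y = total seeds until the seventh success; negative binomial with r=7, p=0.69.
E[Y] = r / p = 7 / 0.69 = 10.144928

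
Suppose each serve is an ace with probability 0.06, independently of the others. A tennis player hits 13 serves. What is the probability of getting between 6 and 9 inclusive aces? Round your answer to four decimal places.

X ~ Binomial(13, 0.06); P(6 ≤ X ≤ 9) = Σ C(13,k) p^k (1−p)^(13−k) over k:
  k=6: C(13,6)·0.06^6·0.94^7 = 0.000052
  k=7: C(13,7)·0.06^7·0.94^6 = 0.000003
  k=8: C(13,8)·0.06^8·0.94^5 = 0.000000
  k=9: C(13,9)·0.06^9·0.94^4 = 0.000000
Total = 0.000055

0.0001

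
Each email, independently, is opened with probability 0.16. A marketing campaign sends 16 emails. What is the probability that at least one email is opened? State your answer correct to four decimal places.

0.9386

P(at least one) = 1 − P(none) = 1 − (1 − 0.16)^16
= 1 − 0.061442 = 0.938558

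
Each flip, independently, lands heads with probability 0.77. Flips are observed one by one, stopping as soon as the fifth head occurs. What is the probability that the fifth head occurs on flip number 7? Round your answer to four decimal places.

Y = trial on which the fifth success occurs; negative binomial, r=5, p=0.77.
P(Y=7) = C(6,4) · p^5 · (1−p)^2
= 15 · 0.27068 · 0.0529 = 0.214783

0.2148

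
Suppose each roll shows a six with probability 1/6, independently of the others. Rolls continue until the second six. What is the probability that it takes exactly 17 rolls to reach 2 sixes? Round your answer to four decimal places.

0.0288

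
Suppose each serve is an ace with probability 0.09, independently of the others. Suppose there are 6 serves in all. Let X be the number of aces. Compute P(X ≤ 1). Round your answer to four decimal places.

0.9048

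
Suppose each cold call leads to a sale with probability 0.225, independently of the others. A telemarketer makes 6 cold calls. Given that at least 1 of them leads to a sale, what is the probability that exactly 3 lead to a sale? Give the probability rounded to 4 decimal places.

0.1354

X ~ Binomial(6, 0.225). Want P(X=3 | X≥1) = P(X=3) / P(X≥1).
P(X=3) = C(6,3)·0.225^3·0.775^3 = 0.106043
P(X≥1) = 1 − 0.216676 = 0.783324
Ratio = 0.106043 / 0.783324 = 0.135376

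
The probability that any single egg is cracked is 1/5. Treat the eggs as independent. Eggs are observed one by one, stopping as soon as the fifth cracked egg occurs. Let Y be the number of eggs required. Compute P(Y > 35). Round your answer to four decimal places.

Needing more than 35 eggs ⇔ fewer than 5 successes in the first 35. With X ~ Binomial(35, 0.20), P(Y > 35) = P(X ≤ 4).
  k=0: C(35,0)·0.20^0·0.80^35 = 0.000406
  k=1: C(35,1)·0.20^1·0.80^34 = 0.003549
  k=2: C(35,2)·0.20^2·0.80^33 = 0.015085
  k=3: C(35,3)·0.20^3·0.80^32 = 0.041484
  k=4: C(35,4)·0.20^4·0.80^31 = 0.082968
P(X ≤ 4) = 0.143492

0.1435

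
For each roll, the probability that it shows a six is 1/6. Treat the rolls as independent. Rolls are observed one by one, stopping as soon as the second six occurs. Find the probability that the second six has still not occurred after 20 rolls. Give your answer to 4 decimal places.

Needing more than 20 rolls ⇔ fewer than 2 successes in the first 20. With X ~ Binomial(20, 0.166667), P(Y > 20) = P(X ≤ 1).
  k=0: C(20,0)·0.166667^0·0.833333^20 = 0.026084
  k=1: C(20,1)·0.166667^1·0.833333^19 = 0.104336
P(X ≤ 1) = 0.130420

0.1304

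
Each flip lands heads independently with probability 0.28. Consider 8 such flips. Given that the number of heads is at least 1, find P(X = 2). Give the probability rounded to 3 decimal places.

X ~ Binomial(8, 0.28). Want P(X=2 | X≥1) = P(X=2) / P(X≥1).
P(X=2) = C(8,2)·0.28^2·0.72^6 = 0.30582
P(X≥1) = 1 − 0.07222 = 0.92778
Ratio = 0.30582 / 0.92778 = 0.32963

0.330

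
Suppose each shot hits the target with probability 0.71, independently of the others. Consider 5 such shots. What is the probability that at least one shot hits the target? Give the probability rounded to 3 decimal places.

P(at least one) = 1 − P(none) = 1 − (1 − 0.71)^5
= 1 − 0.00205 = 0.99795

0.998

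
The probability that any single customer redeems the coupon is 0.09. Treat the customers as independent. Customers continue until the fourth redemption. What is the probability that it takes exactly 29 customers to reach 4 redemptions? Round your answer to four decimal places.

Y = trial on which the fourth success occurs; negative binomial, r=4, p=0.09.
P(Y=29) = C(28,3) · p^4 · (1−p)^25
= 3276 · 6.561e-05 · 0.094631 = 0.020340

0.0203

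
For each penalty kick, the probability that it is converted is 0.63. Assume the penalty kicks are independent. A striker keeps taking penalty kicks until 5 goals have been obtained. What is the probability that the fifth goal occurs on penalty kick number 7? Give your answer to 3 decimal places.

0.204

Y = trial on which the fifth success occurs; negative binomial, r=5, p=0.63.
P(Y=7) = C(6,4) · p^5 · (1−p)^2
= 15 · 0.099244 · 0.1369 = 0.20380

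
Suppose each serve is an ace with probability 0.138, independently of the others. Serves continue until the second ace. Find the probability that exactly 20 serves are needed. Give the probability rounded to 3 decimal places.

0.025

Y = trial on which the second success occurs; negative binomial, r=2, p=0.138.
P(Y=20) = C(19,1) · p^2 · (1−p)^18
= 19 · 0.019044 · 0.069045 = 0.02498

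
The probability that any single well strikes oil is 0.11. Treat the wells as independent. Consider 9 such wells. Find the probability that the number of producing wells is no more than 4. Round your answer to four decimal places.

X ~ Binomial(9, 0.11); P(X ≤ 4) = Σ C(9,k) p^k (1−p)^(9−k) over k:
  k=0: C(9,0)·0.11^0·0.89^9 = 0.350356
  k=1: C(9,1)·0.11^1·0.89^8 = 0.389722
  k=2: C(9,2)·0.11^2·0.89^7 = 0.192672
  k=3: C(9,3)·0.11^3·0.89^6 = 0.055564
  k=4: C(9,4)·0.11^4·0.89^5 = 0.010301
Total = 0.998616

0.9986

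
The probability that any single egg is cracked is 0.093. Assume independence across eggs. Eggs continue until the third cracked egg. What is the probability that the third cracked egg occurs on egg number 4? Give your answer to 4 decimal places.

0.0022

Y = trial on which the third success occurs; negative binomial, r=3, p=0.093.
P(Y=4) = C(3,2) · p^3 · (1−p)^1
= 3 · 0.00080436 · 0.907 = 0.002189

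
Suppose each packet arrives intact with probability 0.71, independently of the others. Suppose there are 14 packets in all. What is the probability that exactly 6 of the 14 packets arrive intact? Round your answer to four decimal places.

X ~ Binomial(n=14, p=0.71).
P(X=6) = C(14,6) · p^6 · (1−p)^8
= 3003 · 0.1281 · 5.0025e-05 = 0.019244

0.0192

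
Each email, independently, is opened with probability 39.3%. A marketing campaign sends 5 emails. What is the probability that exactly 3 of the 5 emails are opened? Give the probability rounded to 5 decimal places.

X ~ Binomial(n=5, p=0.393).
P(X=3) = C(5,3) · p^3 · (1−p)^2
= 10 · 0.060698 · 0.36845 = 0.2236429

0.22364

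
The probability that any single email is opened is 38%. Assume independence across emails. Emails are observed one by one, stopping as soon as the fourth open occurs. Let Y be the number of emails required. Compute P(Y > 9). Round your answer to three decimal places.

0.533

Needing more than 9 emails ⇔ fewer than 4 successes in the first 9. With X ~ Binomial(9, 0.38), P(Y > 9) = P(X ≤ 3).
  k=0: C(9,0)·0.38^0·0.62^9 = 0.01354
  k=1: C(9,1)·0.38^1·0.62^8 = 0.07467
  k=2: C(9,2)·0.38^2·0.62^7 = 0.18307
  k=3: C(9,3)·0.38^3·0.62^6 = 0.26181
P(X ≤ 3) = 0.53308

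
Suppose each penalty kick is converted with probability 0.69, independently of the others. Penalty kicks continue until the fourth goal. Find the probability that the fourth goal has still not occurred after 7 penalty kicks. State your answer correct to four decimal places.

0.1394

Needing more than 7 penalty kicks ⇔ fewer than 4 successes in the first 7. With X ~ Binomial(7, 0.69), P(Y > 7) = P(X ≤ 3).
  k=0: C(7,0)·0.69^0·0.31^7 = 0.000275
  k=1: C(7,1)·0.69^1·0.31^6 = 0.004287
  k=2: C(7,2)·0.69^2·0.31^5 = 0.028624
  k=3: C(7,3)·0.69^3·0.31^4 = 0.106185
P(X ≤ 3) = 0.139370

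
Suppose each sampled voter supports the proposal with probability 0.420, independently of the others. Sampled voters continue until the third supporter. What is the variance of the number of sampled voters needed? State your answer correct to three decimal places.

Y = total sampled voters until the third success; negative binomial with r=3, p=0.42.
Var(Y) = r(1−p)/p² = 3·0.58 / 0.42² = 9.86395

9.864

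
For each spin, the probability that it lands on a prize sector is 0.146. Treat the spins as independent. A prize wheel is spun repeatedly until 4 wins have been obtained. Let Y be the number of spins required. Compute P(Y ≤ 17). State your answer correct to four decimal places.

Finishing within 17 spins ⇔ at least 4 successes in the first 17. With X ~ Binomial(17, 0.146), P(Y ≤ 17) = 1 − P(X ≤ 3).
  k=0: C(17,0)·0.146^0·0.854^17 = 0.068357
  k=1: C(17,1)·0.146^1·0.854^16 = 0.198668
  k=2: C(17,2)·0.146^2·0.854^15 = 0.271714
  k=3: C(17,3)·0.146^3·0.854^14 = 0.232262
1 − 0.771001 = 0.228999

0.2290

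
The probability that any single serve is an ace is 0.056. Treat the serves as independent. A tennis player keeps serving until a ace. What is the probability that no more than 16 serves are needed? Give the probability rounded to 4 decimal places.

Y = number of serves to the first success; geometric, p = 0.056.
P(Y ≤ 16) = 1 − (1−p)^16 = 1 − 0.397697 = 0.602303

0.6023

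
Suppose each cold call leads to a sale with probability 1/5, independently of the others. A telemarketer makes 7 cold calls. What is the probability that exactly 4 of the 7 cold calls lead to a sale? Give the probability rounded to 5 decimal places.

0.02867

X ~ Binomial(n=7, p=0.20).
P(X=4) = C(7,4) · p^4 · (1−p)^3
= 35 · 0.0016 · 0.512 = 0.0286720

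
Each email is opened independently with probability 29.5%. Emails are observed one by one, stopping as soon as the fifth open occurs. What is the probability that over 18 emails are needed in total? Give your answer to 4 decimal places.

Needing more than 18 emails ⇔ fewer than 5 successes in the first 18. With X ~ Binomial(18, 0.295), P(Y > 18) = P(X ≤ 4).
  k=0: C(18,0)·0.295^0·0.705^18 = 0.001851
  k=1: C(18,1)·0.295^1·0.705^17 = 0.013942
  k=2: C(18,2)·0.295^2·0.705^16 = 0.049586
  k=3: C(18,3)·0.295^3·0.705^15 = 0.110661
  k=4: C(18,4)·0.295^4·0.705^14 = 0.173643
P(X ≤ 4) = 0.349682

0.3497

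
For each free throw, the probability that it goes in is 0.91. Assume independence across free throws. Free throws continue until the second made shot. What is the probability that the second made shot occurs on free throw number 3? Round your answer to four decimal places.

Y = trial on which the second success occurs; negative binomial, r=2, p=0.91.
P(Y=3) = C(2,1) · p^2 · (1−p)^1
= 2 · 0.8281 · 0.09 = 0.149058

0.1491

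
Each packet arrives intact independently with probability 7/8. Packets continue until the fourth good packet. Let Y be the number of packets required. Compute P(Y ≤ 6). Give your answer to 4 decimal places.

Finishing within 6 packets ⇔ at least 4 successes in the first 6. With X ~ Binomial(6, 0.875), P(Y ≤ 6) = 1 − P(X ≤ 3).
  k=0: C(6,0)·0.875^0·0.125^6 = 0.000004
  k=1: C(6,1)·0.875^1·0.125^5 = 0.000160
  k=2: C(6,2)·0.875^2·0.125^4 = 0.002804
  k=3: C(6,3)·0.875^3·0.125^3 = 0.026169
1 − 0.029137 = 0.970863

0.9709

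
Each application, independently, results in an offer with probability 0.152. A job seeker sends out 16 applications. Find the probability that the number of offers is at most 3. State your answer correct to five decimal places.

X ~ Binomial(16, 0.152); P(X ≤ 3) = Σ C(16,k) p^k (1−p)^(16−k) over k:
  k=0: C(16,0)·0.152^0·0.848^16 = 0.0715045
  k=1: C(16,1)·0.152^1·0.848^15 = 0.2050696
  k=2: C(16,2)·0.152^2·0.848^14 = 0.2756832
  k=3: C(16,3)·0.152^3·0.848^13 = 0.2306030
Total = 0.7828604

0.78286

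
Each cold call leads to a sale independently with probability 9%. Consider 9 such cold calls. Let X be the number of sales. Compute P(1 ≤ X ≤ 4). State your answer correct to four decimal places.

0.5715

X ~ Binomial(9, 0.09); P(1 ≤ X ≤ 4) = Σ C(9,k) p^k (1−p)^(9−k) over k:
  k=1: C(9,1)·0.09^1·0.91^8 = 0.380905
  k=2: C(9,2)·0.09^2·0.91^7 = 0.150688
  k=3: C(9,3)·0.09^3·0.91^6 = 0.034774
  k=4: C(9,4)·0.09^4·0.91^5 = 0.005159
Total = 0.571525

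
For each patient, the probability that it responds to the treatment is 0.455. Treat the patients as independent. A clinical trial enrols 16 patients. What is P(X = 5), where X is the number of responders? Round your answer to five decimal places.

X ~ Binomial(n=16, p=0.455).
P(X=5) = C(16,5) · p^5 · (1−p)^11
= 4368 · 0.019501 · 0.00126 = 0.1073251

0.10733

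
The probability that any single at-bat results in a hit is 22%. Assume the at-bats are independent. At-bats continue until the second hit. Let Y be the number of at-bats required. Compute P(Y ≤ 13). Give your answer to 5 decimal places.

0.81540

Finishing within 13 at-bats ⇔ at least 2 successes in the first 13. With X ~ Binomial(13, 0.22), P(Y ≤ 13) = 1 − P(X ≤ 1).
  k=0: C(13,0)·0.22^0·0.78^13 = 0.0395576
  k=1: C(13,1)·0.22^1·0.78^12 = 0.1450445
1 − 0.1846021 = 0.8153979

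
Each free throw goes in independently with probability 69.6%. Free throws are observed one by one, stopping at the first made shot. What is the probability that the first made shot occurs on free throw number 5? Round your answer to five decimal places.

Geometric (trials to first success), p = 0.696.
P(Y = 5) = (1−p)^4 · p = 0.0085407 · 0.696 = 0.0059443

0.00594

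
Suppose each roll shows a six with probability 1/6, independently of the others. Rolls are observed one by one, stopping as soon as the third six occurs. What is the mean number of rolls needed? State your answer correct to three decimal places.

18.000

Y = total rolls until the third success; negative binomial with r=3, p=0.166667.
E[Y] = r / p = 3 / 0.166667 = 18.00000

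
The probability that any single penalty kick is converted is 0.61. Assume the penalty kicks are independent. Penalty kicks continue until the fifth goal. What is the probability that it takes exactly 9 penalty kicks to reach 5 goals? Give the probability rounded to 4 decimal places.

0.1368

Y = trial on which the fifth success occurs; negative binomial, r=5, p=0.61.
P(Y=9) = C(8,4) · p^5 · (1−p)^4
= 70 · 0.08446 · 0.023134 = 0.136775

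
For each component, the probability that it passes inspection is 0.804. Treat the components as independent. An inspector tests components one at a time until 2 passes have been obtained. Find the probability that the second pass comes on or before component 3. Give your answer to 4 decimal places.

0.8998

Finishing within 3 components ⇔ at least 2 successes in the first 3. With X ~ Binomial(3, 0.804), P(Y ≤ 3) = 1 − P(X ≤ 1).
  k=0: C(3,0)·0.804^0·0.196^3 = 0.007530
  k=1: C(3,1)·0.804^1·0.196^2 = 0.092659
1 − 0.100189 = 0.899811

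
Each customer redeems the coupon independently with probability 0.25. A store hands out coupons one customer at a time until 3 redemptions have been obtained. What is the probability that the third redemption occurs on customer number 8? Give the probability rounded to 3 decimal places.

Y = trial on which the third success occurs; negative binomial, r=3, p=0.25.
P(Y=8) = C(7,2) · p^3 · (1−p)^5
= 21 · 0.015625 · 0.2373 = 0.07787

0.078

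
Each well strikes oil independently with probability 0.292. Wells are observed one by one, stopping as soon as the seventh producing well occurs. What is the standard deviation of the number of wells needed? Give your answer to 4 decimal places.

7.6240

Y = total wells until the seventh success; negative binomial with r=7, p=0.292.
SD(Y) = √[r(1−p)/p²] = √(58.125352) = 7.623998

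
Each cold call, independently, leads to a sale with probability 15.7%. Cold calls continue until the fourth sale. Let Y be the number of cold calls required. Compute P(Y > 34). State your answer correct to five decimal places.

0.19680

Needing more than 34 cold calls ⇔ fewer than 4 successes in the first 34. With X ~ Binomial(34, 0.157), P(Y > 34) = P(X ≤ 3).
  k=0: C(34,0)·0.157^0·0.843^34 = 0.0030070
  k=1: C(34,1)·0.157^1·0.843^33 = 0.0190409
  k=2: C(34,2)·0.157^2·0.843^32 = 0.0585119
  k=3: C(34,3)·0.157^3·0.843^31 = 0.1162373
P(X ≤ 3) = 0.1967972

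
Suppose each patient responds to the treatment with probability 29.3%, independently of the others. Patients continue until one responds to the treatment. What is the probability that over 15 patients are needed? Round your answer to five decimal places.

0.00551

Y = number of patients to the first success; geometric, p = 0.293.
P(Y > 15) = P(first 15 all fail) = (1−p)^15 = 0.0055118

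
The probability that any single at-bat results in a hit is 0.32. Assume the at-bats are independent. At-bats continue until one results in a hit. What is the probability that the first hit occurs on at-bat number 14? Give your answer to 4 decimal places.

Geometric (trials to first success), p = 0.32.
P(Y = 14) = (1−p)^13 · p = 0.0066468 · 0.32 = 0.002127

0.0021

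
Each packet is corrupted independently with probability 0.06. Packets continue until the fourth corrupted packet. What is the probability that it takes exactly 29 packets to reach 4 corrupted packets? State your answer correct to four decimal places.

0.0090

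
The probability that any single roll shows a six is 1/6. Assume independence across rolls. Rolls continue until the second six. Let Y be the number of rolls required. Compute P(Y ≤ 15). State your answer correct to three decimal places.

Finishing within 15 rolls ⇔ at least 2 successes in the first 15. With X ~ Binomial(15, 0.166667), P(Y ≤ 15) = 1 − P(X ≤ 1).
  k=0: C(15,0)·0.166667^0·0.833333^15 = 0.06491
  k=1: C(15,1)·0.166667^1·0.833333^14 = 0.19472
1 − 0.25962 = 0.74038

0.740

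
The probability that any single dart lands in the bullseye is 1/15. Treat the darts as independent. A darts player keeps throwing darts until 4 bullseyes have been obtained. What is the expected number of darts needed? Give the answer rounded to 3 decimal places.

60.000

Y = total darts until the fourth success; negative binomial with r=4, p=0.066667.
E[Y] = r / p = 4 / 0.066667 = 60.00000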